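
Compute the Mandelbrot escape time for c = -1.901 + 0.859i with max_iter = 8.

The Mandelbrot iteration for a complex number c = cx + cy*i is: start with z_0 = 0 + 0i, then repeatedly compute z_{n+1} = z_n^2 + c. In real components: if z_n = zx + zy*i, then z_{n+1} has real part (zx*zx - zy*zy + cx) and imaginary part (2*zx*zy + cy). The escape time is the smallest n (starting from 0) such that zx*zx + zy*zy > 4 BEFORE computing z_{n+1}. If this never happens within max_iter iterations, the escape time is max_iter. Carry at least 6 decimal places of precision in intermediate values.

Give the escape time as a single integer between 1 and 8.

Answer: 1

Derivation:
z_0 = 0 + 0i, c = -1.9010 + 0.8590i
Iter 1: z = -1.9010 + 0.8590i, |z|^2 = 4.3517
Escaped at iteration 1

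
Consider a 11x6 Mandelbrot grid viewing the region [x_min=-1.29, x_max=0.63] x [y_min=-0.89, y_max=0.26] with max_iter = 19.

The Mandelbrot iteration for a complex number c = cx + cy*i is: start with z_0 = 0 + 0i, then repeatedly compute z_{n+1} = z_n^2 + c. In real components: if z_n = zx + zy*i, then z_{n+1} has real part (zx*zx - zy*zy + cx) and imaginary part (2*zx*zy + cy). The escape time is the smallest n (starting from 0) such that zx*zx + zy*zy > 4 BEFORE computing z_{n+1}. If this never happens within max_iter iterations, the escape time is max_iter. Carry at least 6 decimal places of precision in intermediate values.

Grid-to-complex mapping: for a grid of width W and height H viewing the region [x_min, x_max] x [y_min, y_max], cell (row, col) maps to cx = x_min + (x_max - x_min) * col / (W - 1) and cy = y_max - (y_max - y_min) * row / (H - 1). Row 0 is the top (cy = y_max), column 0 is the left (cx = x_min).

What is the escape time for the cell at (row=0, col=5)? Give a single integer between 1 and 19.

Answer: 19

Derivation:
z_0 = 0 + 0i, c = -0.3300 + 0.2600i
Iter 1: z = -0.3300 + 0.2600i, |z|^2 = 0.1765
Iter 2: z = -0.2887 + 0.0884i, |z|^2 = 0.0912
Iter 3: z = -0.2545 + 0.2090i, |z|^2 = 0.1084
Iter 4: z = -0.3089 + 0.1537i, |z|^2 = 0.1190
Iter 5: z = -0.2582 + 0.1651i, |z|^2 = 0.0939
Iter 6: z = -0.2906 + 0.1748i, |z|^2 = 0.1150
Iter 7: z = -0.2761 + 0.1584i, |z|^2 = 0.1013
Iter 8: z = -0.2789 + 0.1725i, |z|^2 = 0.1075
Iter 9: z = -0.2820 + 0.1638i, |z|^2 = 0.1063
Iter 10: z = -0.2773 + 0.1676i, |z|^2 = 0.1050
Iter 11: z = -0.2812 + 0.1670i, |z|^2 = 0.1070
Iter 12: z = -0.2788 + 0.1661i, |z|^2 = 0.1053
Iter 13: z = -0.2798 + 0.1674i, |z|^2 = 0.1063
Iter 14: z = -0.2797 + 0.1663i, |z|^2 = 0.1059
Iter 15: z = -0.2794 + 0.1670i, |z|^2 = 0.1060
Iter 16: z = -0.2798 + 0.1667i, |z|^2 = 0.1061
Iter 17: z = -0.2795 + 0.1667i, |z|^2 = 0.1059
Iter 18: z = -0.2797 + 0.1668i, |z|^2 = 0.1060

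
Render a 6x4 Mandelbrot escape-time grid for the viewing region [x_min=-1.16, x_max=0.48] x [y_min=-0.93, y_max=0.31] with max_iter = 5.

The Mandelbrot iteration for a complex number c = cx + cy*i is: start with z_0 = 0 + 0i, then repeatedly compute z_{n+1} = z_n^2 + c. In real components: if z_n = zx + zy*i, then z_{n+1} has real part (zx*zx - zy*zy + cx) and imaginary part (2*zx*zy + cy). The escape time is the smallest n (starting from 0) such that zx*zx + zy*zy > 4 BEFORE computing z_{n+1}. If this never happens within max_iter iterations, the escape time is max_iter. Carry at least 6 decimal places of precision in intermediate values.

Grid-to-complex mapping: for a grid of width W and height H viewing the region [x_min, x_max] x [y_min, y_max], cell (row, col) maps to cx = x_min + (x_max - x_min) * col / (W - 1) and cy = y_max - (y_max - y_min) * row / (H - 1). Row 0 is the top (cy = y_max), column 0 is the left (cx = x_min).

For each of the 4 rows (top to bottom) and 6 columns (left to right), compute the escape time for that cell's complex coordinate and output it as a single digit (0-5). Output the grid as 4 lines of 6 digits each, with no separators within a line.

(row=0, col=0): c = -1.1600 + 0.3100i → escape time 5
(row=0, col=1): c = -0.8320 + 0.3100i → escape time 5
(row=0, col=2): c = -0.5040 + 0.3100i → escape time 5
(row=0, col=3): c = -0.1760 + 0.3100i → escape time 5
(row=0, col=4): c = 0.1520 + 0.3100i → escape time 5
(row=0, col=5): c = 0.4800 + 0.3100i → escape time 5
(row=1, col=0): c = -1.1600 + -0.1033i → escape time 5
(row=1, col=1): c = -0.8320 + -0.1033i → escape time 5
(row=1, col=2): c = -0.5040 + -0.1033i → escape time 5
(row=1, col=3): c = -0.1760 + -0.1033i → escape time 5
(row=1, col=4): c = 0.1520 + -0.1033i → escape time 5
(row=1, col=5): c = 0.4800 + -0.1033i → escape time 5
(row=2, col=0): c = -1.1600 + -0.5167i → escape time 5
(row=2, col=1): c = -0.8320 + -0.5167i → escape time 5
(row=2, col=2): c = -0.5040 + -0.5167i → escape time 5
(row=2, col=3): c = -0.1760 + -0.5167i → escape time 5
(row=2, col=4): c = 0.1520 + -0.5167i → escape time 5
(row=2, col=5): c = 0.4800 + -0.5167i → escape time 5
(row=3, col=0): c = -1.1600 + -0.9300i → escape time 3
(row=3, col=1): c = -0.8320 + -0.9300i → escape time 3
(row=3, col=2): c = -0.5040 + -0.9300i → escape time 4
(row=3, col=3): c = -0.1760 + -0.9300i → escape time 5
(row=3, col=4): c = 0.1520 + -0.9300i → escape time 4
(row=3, col=5): c = 0.4800 + -0.9300i → escape time 3

Answer: 555555
555555
555555
334543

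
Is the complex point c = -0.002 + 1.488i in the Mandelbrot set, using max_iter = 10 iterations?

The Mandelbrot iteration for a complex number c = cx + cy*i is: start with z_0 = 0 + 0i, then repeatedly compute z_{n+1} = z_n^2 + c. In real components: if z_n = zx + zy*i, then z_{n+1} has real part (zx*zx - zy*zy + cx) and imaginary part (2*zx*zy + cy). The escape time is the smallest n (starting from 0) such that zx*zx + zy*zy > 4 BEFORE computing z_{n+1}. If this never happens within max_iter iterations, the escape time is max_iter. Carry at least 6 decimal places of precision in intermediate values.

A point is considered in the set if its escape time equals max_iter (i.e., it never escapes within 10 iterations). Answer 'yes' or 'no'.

Answer: no

Derivation:
z_0 = 0 + 0i, c = -0.0020 + 1.4880i
Iter 1: z = -0.0020 + 1.4880i, |z|^2 = 2.2141
Iter 2: z = -2.2161 + 1.4820i, |z|^2 = 7.1077
Escaped at iteration 2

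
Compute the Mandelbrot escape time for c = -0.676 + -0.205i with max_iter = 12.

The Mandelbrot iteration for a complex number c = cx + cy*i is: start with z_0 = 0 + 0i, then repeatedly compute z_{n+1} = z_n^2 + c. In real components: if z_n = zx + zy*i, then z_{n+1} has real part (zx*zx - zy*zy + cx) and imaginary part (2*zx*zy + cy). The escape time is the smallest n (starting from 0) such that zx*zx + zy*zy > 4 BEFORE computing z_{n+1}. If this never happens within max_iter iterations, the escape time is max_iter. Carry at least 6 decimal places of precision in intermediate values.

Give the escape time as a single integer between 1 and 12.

Answer: 12

Derivation:
z_0 = 0 + 0i, c = -0.6760 + -0.2050i
Iter 1: z = -0.6760 + -0.2050i, |z|^2 = 0.4990
Iter 2: z = -0.2610 + 0.0722i, |z|^2 = 0.0734
Iter 3: z = -0.6131 + -0.2427i, |z|^2 = 0.4347
Iter 4: z = -0.3590 + 0.0925i, |z|^2 = 0.1375
Iter 5: z = -0.5556 + -0.2715i, |z|^2 = 0.3824
Iter 6: z = -0.4409 + 0.0967i, |z|^2 = 0.2038
Iter 7: z = -0.4909 + -0.2903i, |z|^2 = 0.3252
Iter 8: z = -0.5192 + 0.0800i, |z|^2 = 0.2760
Iter 9: z = -0.4128 + -0.2881i, |z|^2 = 0.2534
Iter 10: z = -0.5886 + 0.0328i, |z|^2 = 0.3475
Iter 11: z = -0.3306 + -0.2436i, |z|^2 = 0.1687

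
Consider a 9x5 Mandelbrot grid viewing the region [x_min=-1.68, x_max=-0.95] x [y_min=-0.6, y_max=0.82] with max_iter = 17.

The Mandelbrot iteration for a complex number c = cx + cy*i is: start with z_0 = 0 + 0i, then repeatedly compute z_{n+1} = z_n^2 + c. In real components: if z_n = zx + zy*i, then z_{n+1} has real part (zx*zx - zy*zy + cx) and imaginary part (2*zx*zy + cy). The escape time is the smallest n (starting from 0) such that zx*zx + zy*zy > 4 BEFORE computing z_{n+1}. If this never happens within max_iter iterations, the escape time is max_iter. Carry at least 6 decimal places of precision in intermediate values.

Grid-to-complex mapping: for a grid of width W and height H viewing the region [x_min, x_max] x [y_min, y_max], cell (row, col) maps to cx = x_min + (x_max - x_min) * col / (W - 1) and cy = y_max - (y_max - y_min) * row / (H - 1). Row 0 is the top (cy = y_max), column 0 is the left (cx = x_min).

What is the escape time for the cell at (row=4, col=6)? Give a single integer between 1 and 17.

z_0 = 0 + 0i, c = -1.1325 + -0.6000i
Iter 1: z = -1.1325 + -0.6000i, |z|^2 = 1.6426
Iter 2: z = -0.2099 + 0.7590i, |z|^2 = 0.6202
Iter 3: z = -1.6645 + -0.9187i, |z|^2 = 3.6146
Iter 4: z = 0.7941 + 2.4583i, |z|^2 = 6.6740
Escaped at iteration 4

Answer: 4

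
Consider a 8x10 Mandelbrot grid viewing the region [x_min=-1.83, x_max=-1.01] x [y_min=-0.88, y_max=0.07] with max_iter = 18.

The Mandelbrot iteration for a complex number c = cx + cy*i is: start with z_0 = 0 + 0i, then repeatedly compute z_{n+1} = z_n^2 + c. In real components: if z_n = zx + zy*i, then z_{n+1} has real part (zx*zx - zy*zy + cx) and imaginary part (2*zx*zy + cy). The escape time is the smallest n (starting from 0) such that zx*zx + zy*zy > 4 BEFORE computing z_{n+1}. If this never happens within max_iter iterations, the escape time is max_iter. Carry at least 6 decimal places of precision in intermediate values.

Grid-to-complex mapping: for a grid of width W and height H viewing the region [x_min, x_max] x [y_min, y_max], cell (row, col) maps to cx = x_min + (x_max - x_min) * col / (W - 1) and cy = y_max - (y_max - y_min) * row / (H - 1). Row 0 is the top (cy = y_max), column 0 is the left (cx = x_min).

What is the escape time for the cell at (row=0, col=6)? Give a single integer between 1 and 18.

z_0 = 0 + 0i, c = -1.1271 + 0.0700i
Iter 1: z = -1.1271 + 0.0700i, |z|^2 = 1.2754
Iter 2: z = 0.1384 + -0.0878i, |z|^2 = 0.0269
Iter 3: z = -1.1157 + 0.0457i, |z|^2 = 1.2469
Iter 4: z = 0.1155 + -0.0320i, |z|^2 = 0.0144
Iter 5: z = -1.1148 + 0.0626i, |z|^2 = 1.2467
Iter 6: z = 0.1117 + -0.0696i, |z|^2 = 0.0173
Iter 7: z = -1.1195 + 0.0544i, |z|^2 = 1.2562
Iter 8: z = 0.1232 + -0.0519i, |z|^2 = 0.0179
Iter 9: z = -1.1147 + 0.0572i, |z|^2 = 1.2458
Iter 10: z = 0.1121 + -0.0576i, |z|^2 = 0.0159
Iter 11: z = -1.1179 + 0.0571i, |z|^2 = 1.2530
Iter 12: z = 0.1193 + -0.0577i, |z|^2 = 0.0176
Iter 13: z = -1.1162 + 0.0562i, |z|^2 = 1.2492
Iter 14: z = 0.1157 + -0.0556i, |z|^2 = 0.0165
Iter 15: z = -1.1168 + 0.0571i, |z|^2 = 1.2506
Iter 16: z = 0.1169 + -0.0576i, |z|^2 = 0.0170
Iter 17: z = -1.1168 + 0.0565i, |z|^2 = 1.2504

Answer: 18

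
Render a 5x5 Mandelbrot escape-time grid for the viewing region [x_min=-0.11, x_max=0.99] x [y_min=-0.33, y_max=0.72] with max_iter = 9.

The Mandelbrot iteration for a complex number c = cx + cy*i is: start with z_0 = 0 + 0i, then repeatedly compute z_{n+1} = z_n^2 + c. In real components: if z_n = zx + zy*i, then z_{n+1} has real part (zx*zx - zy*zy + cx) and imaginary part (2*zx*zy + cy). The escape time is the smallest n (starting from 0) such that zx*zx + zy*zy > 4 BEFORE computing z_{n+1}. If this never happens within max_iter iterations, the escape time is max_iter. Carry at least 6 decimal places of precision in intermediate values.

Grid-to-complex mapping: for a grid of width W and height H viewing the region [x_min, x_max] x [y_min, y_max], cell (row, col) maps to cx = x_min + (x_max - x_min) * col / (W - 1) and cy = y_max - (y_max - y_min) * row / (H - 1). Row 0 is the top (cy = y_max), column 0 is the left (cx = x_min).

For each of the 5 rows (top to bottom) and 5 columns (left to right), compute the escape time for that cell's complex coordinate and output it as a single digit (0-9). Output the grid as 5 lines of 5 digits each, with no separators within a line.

(row=0, col=0): c = -0.1100 + 0.7200i → escape time 9
(row=0, col=1): c = 0.1650 + 0.7200i → escape time 6
(row=0, col=2): c = 0.4400 + 0.7200i → escape time 4
(row=0, col=3): c = 0.7150 + 0.7200i → escape time 3
(row=0, col=4): c = 0.9900 + 0.7200i → escape time 2
(row=1, col=0): c = -0.1100 + 0.4575i → escape time 9
(row=1, col=1): c = 0.1650 + 0.4575i → escape time 9
(row=1, col=2): c = 0.4400 + 0.4575i → escape time 6
(row=1, col=3): c = 0.7150 + 0.4575i → escape time 3
(row=1, col=4): c = 0.9900 + 0.4575i → escape time 2
(row=2, col=0): c = -0.1100 + 0.1950i → escape time 9
(row=2, col=1): c = 0.1650 + 0.1950i → escape time 9
(row=2, col=2): c = 0.4400 + 0.1950i → escape time 9
(row=2, col=3): c = 0.7150 + 0.1950i → escape time 3
(row=2, col=4): c = 0.9900 + 0.1950i → escape time 2
(row=3, col=0): c = -0.1100 + -0.0675i → escape time 9
(row=3, col=1): c = 0.1650 + -0.0675i → escape time 9
(row=3, col=2): c = 0.4400 + -0.0675i → escape time 6
(row=3, col=3): c = 0.7150 + -0.0675i → escape time 3
(row=3, col=4): c = 0.9900 + -0.0675i → escape time 3
(row=4, col=0): c = -0.1100 + -0.3300i → escape time 9
(row=4, col=1): c = 0.1650 + -0.3300i → escape time 9
(row=4, col=2): c = 0.4400 + -0.3300i → escape time 9
(row=4, col=3): c = 0.7150 + -0.3300i → escape time 3
(row=4, col=4): c = 0.9900 + -0.3300i → escape time 2

Answer: 96432
99632
99932
99633
99932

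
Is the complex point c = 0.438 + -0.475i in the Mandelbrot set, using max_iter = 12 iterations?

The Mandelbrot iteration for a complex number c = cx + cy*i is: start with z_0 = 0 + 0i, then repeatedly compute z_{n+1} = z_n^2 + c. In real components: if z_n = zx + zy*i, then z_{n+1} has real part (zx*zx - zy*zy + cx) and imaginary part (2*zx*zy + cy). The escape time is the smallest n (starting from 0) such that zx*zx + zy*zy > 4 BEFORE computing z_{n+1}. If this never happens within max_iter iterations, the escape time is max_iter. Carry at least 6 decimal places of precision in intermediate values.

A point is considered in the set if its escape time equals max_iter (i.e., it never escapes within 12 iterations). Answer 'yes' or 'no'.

Answer: no

Derivation:
z_0 = 0 + 0i, c = 0.4380 + -0.4750i
Iter 1: z = 0.4380 + -0.4750i, |z|^2 = 0.4175
Iter 2: z = 0.4042 + -0.8911i, |z|^2 = 0.9575
Iter 3: z = -0.1927 + -1.1954i, |z|^2 = 1.4661
Iter 4: z = -0.9539 + -0.0144i, |z|^2 = 0.9101
Iter 5: z = 1.3476 + -0.4476i, |z|^2 = 2.0165
Iter 6: z = 2.0538 + -1.6813i, |z|^2 = 7.0451
Escaped at iteration 6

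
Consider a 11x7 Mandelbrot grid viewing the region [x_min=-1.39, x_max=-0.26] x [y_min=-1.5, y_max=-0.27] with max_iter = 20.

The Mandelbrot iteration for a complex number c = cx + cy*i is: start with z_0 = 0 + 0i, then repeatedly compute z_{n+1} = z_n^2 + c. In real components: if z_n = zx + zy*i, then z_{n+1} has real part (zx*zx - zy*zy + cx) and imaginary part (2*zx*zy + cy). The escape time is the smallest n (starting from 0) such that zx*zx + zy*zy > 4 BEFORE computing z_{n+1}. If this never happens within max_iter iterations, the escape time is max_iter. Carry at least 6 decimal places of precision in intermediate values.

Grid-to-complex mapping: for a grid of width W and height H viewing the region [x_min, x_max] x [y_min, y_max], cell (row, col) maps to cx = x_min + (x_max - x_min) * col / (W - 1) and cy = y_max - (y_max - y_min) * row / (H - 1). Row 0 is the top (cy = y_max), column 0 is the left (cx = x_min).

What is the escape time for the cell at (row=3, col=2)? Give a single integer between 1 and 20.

z_0 = 0 + 0i, c = -1.1640 + -0.8850i
Iter 1: z = -1.1640 + -0.8850i, |z|^2 = 2.1381
Iter 2: z = -0.5923 + 1.1753i, |z|^2 = 1.7321
Iter 3: z = -2.1944 + -2.2773i, |z|^2 = 10.0016
Escaped at iteration 3

Answer: 3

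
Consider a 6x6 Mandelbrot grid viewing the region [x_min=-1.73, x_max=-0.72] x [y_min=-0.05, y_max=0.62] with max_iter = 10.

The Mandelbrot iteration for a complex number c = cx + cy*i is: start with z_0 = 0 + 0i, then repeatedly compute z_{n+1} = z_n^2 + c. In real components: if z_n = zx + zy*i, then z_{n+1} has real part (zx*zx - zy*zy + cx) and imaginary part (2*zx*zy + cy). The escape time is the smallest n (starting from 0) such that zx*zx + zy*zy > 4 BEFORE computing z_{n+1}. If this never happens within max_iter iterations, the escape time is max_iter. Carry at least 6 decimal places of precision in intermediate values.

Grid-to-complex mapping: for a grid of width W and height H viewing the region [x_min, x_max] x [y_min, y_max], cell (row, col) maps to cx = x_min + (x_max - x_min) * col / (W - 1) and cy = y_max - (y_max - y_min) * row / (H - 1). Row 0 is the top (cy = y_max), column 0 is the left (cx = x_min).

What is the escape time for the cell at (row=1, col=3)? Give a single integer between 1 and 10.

z_0 = 0 + 0i, c = -1.1240 + 0.4860i
Iter 1: z = -1.1240 + 0.4860i, |z|^2 = 1.4996
Iter 2: z = -0.0968 + -0.6065i, |z|^2 = 0.3773
Iter 3: z = -1.4825 + 0.6034i, |z|^2 = 2.5620
Iter 4: z = 0.7097 + -1.3032i, |z|^2 = 2.2020
Iter 5: z = -2.3188 + -1.3637i, |z|^2 = 7.2364
Escaped at iteration 5

Answer: 5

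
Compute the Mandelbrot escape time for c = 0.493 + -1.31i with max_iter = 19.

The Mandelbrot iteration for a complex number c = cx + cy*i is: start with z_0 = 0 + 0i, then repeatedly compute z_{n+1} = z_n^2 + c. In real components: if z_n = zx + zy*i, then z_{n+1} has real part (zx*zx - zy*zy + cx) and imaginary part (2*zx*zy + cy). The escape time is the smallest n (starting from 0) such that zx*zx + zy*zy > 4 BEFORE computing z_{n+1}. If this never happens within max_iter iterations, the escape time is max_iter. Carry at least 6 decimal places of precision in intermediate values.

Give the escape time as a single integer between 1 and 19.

z_0 = 0 + 0i, c = 0.4930 + -1.3100i
Iter 1: z = 0.4930 + -1.3100i, |z|^2 = 1.9591
Iter 2: z = -0.9801 + -2.6017i, |z|^2 = 7.7291
Escaped at iteration 2

Answer: 2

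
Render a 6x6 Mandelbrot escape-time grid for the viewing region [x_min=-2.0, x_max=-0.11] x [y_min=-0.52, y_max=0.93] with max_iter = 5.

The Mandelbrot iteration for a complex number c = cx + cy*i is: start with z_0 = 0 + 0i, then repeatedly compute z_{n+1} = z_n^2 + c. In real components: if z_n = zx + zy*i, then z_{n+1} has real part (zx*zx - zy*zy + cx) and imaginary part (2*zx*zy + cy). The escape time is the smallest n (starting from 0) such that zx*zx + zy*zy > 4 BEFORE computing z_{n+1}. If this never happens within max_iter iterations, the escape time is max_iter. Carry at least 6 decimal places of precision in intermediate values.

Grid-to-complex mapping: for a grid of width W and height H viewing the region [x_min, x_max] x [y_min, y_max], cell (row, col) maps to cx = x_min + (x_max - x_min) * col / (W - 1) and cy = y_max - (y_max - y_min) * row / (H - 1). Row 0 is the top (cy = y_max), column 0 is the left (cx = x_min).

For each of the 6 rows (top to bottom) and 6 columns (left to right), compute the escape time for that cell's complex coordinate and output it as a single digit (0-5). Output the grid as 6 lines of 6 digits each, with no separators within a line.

(row=0, col=0): c = -2.0000 + 0.9300i → escape time 1
(row=0, col=1): c = -1.6220 + 0.9300i → escape time 2
(row=0, col=2): c = -1.2440 + 0.9300i → escape time 3
(row=0, col=3): c = -0.8660 + 0.9300i → escape time 3
(row=0, col=4): c = -0.4880 + 0.9300i → escape time 4
(row=0, col=5): c = -0.1100 + 0.9300i → escape time 5
(row=1, col=0): c = -2.0000 + 0.6400i → escape time 1
(row=1, col=1): c = -1.6220 + 0.6400i → escape time 3
(row=1, col=2): c = -1.2440 + 0.6400i → escape time 3
(row=1, col=3): c = -0.8660 + 0.6400i → escape time 5
(row=1, col=4): c = -0.4880 + 0.6400i → escape time 5
(row=1, col=5): c = -0.1100 + 0.6400i → escape time 5
(row=2, col=0): c = -2.0000 + 0.3500i → escape time 1
(row=2, col=1): c = -1.6220 + 0.3500i → escape time 4
(row=2, col=2): c = -1.2440 + 0.3500i → escape time 5
(row=2, col=3): c = -0.8660 + 0.3500i → escape time 5
(row=2, col=4): c = -0.4880 + 0.3500i → escape time 5
(row=2, col=5): c = -0.1100 + 0.3500i → escape time 5
(row=3, col=0): c = -2.0000 + 0.0600i → escape time 1
(row=3, col=1): c = -1.6220 + 0.0600i → escape time 5
(row=3, col=2): c = -1.2440 + 0.0600i → escape time 5
(row=3, col=3): c = -0.8660 + 0.0600i → escape time 5
(row=3, col=4): c = -0.4880 + 0.0600i → escape time 5
(row=3, col=5): c = -0.1100 + 0.0600i → escape time 5
(row=4, col=0): c = -2.0000 + -0.2300i → escape time 1
(row=4, col=1): c = -1.6220 + -0.2300i → escape time 4
(row=4, col=2): c = -1.2440 + -0.2300i → escape time 5
(row=4, col=3): c = -0.8660 + -0.2300i → escape time 5
(row=4, col=4): c = -0.4880 + -0.2300i → escape time 5
(row=4, col=5): c = -0.1100 + -0.2300i → escape time 5
(row=5, col=0): c = -2.0000 + -0.5200i → escape time 1
(row=5, col=1): c = -1.6220 + -0.5200i → escape time 3
(row=5, col=2): c = -1.2440 + -0.5200i → escape time 4
(row=5, col=3): c = -0.8660 + -0.5200i → escape time 5
(row=5, col=4): c = -0.4880 + -0.5200i → escape time 5
(row=5, col=5): c = -0.1100 + -0.5200i → escape time 5

Answer: 123345
133555
145555
155555
145555
134555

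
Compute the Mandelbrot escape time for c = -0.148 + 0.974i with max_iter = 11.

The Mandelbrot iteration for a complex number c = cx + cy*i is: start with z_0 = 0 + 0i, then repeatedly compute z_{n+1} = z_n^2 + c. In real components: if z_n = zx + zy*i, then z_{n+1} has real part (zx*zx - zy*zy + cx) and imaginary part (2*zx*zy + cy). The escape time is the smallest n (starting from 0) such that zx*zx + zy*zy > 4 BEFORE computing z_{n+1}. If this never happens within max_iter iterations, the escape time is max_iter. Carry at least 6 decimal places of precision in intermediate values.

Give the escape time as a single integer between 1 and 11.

Answer: 10

Derivation:
z_0 = 0 + 0i, c = -0.1480 + 0.9740i
Iter 1: z = -0.1480 + 0.9740i, |z|^2 = 0.9706
Iter 2: z = -1.0748 + 0.6857i, |z|^2 = 1.6253
Iter 3: z = 0.5370 + -0.4999i, |z|^2 = 0.5383
Iter 4: z = -0.1096 + 0.4371i, |z|^2 = 0.2031
Iter 5: z = -0.3271 + 0.8782i, |z|^2 = 0.8782
Iter 6: z = -0.8122 + 0.3996i, |z|^2 = 0.8194
Iter 7: z = 0.3520 + 0.3249i, |z|^2 = 0.2295
Iter 8: z = -0.1296 + 1.2028i, |z|^2 = 1.4634
Iter 9: z = -1.5778 + 0.6622i, |z|^2 = 2.9280
Iter 10: z = 1.9031 + -1.1156i, |z|^2 = 4.8664
Escaped at iteration 10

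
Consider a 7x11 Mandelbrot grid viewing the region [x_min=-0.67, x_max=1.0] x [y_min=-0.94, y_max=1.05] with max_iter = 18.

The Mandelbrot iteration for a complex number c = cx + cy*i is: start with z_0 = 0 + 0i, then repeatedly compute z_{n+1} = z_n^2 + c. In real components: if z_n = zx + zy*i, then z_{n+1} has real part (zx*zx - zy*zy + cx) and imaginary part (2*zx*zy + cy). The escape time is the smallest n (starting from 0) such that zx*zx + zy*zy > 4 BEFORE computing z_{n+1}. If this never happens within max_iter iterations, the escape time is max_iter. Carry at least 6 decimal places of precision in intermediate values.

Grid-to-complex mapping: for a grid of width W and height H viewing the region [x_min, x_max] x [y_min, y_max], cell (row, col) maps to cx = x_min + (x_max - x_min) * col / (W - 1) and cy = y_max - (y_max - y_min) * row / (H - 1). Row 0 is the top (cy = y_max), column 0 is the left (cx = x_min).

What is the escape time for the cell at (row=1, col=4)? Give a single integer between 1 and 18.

z_0 = 0 + 0i, c = 0.4433 + 0.8510i
Iter 1: z = 0.4433 + 0.8510i, |z|^2 = 0.9207
Iter 2: z = -0.0843 + 1.6056i, |z|^2 = 2.5849
Iter 3: z = -2.1274 + 0.5802i, |z|^2 = 4.8623
Escaped at iteration 3

Answer: 3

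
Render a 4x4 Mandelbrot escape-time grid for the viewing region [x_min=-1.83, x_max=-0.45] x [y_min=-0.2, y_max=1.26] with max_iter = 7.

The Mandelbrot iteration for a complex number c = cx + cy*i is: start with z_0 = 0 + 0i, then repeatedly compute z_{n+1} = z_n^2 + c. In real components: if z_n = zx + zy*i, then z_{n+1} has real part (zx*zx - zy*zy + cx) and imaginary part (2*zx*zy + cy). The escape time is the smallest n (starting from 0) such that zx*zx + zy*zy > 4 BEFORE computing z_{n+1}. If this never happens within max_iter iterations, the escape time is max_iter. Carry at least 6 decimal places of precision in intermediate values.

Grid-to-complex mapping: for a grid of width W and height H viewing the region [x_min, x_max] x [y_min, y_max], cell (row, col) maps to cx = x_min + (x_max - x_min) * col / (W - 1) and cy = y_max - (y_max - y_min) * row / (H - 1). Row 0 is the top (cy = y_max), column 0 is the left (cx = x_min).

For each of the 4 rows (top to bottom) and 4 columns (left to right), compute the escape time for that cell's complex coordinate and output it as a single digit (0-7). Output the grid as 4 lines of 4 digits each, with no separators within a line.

Answer: 1233
2346
4677
4777

Derivation:
(row=0, col=0): c = -1.8300 + 1.2600i → escape time 1
(row=0, col=1): c = -1.3700 + 1.2600i → escape time 2
(row=0, col=2): c = -0.9100 + 1.2600i → escape time 3
(row=0, col=3): c = -0.4500 + 1.2600i → escape time 3
(row=1, col=0): c = -1.8300 + 0.7733i → escape time 2
(row=1, col=1): c = -1.3700 + 0.7733i → escape time 3
(row=1, col=2): c = -0.9100 + 0.7733i → escape time 4
(row=1, col=3): c = -0.4500 + 0.7733i → escape time 6
(row=2, col=0): c = -1.8300 + 0.2867i → escape time 4
(row=2, col=1): c = -1.3700 + 0.2867i → escape time 6
(row=2, col=2): c = -0.9100 + 0.2867i → escape time 7
(row=2, col=3): c = -0.4500 + 0.2867i → escape time 7
(row=3, col=0): c = -1.8300 + -0.2000i → escape time 4
(row=3, col=1): c = -1.3700 + -0.2000i → escape time 7
(row=3, col=2): c = -0.9100 + -0.2000i → escape time 7
(row=3, col=3): c = -0.4500 + -0.2000i → escape time 7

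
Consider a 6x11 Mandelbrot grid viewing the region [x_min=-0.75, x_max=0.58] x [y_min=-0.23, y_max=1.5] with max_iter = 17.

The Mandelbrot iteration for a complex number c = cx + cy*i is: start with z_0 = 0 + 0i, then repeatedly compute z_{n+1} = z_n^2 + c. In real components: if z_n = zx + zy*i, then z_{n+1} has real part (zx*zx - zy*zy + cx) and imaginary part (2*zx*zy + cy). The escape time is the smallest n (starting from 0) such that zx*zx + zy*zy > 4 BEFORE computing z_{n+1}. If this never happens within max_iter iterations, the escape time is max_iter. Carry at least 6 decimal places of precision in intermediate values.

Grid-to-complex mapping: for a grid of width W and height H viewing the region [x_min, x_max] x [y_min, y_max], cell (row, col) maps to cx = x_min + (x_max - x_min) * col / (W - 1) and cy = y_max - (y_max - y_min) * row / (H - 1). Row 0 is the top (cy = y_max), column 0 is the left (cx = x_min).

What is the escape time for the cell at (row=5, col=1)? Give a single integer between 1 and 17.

z_0 = 0 + 0i, c = -0.4840 + 0.6350i
Iter 1: z = -0.4840 + 0.6350i, |z|^2 = 0.6375
Iter 2: z = -0.6530 + 0.0203i, |z|^2 = 0.4268
Iter 3: z = -0.0580 + 0.6085i, |z|^2 = 0.3736
Iter 4: z = -0.8509 + 0.5644i, |z|^2 = 1.0425
Iter 5: z = -0.0785 + -0.3254i, |z|^2 = 0.1120
Iter 6: z = -0.5837 + 0.6861i, |z|^2 = 0.8115
Iter 7: z = -0.6140 + -0.1660i, |z|^2 = 0.4046
Iter 8: z = -0.1345 + 0.8388i, |z|^2 = 0.7217
Iter 9: z = -1.1696 + 0.4093i, |z|^2 = 1.5354
Iter 10: z = 0.7163 + -0.3225i, |z|^2 = 0.6171
Iter 11: z = -0.0749 + 0.1730i, |z|^2 = 0.0355
Iter 12: z = -0.5083 + 0.6091i, |z|^2 = 0.6294
Iter 13: z = -0.5966 + 0.0158i, |z|^2 = 0.3562
Iter 14: z = -0.1283 + 0.6162i, |z|^2 = 0.3961
Iter 15: z = -0.8472 + 0.4769i, |z|^2 = 0.9451
Iter 16: z = 0.0063 + -0.1730i, |z|^2 = 0.0300

Answer: 17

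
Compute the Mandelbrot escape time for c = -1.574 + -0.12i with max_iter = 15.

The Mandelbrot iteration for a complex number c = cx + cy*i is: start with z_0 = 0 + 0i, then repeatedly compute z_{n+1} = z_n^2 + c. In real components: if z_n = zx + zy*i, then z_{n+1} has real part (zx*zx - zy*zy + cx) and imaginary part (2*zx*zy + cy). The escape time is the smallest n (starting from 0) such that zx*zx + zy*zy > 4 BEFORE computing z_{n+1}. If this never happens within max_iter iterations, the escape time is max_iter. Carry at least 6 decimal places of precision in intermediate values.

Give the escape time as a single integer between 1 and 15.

Answer: 6

Derivation:
z_0 = 0 + 0i, c = -1.5740 + -0.1200i
Iter 1: z = -1.5740 + -0.1200i, |z|^2 = 2.4919
Iter 2: z = 0.8891 + 0.2578i, |z|^2 = 0.8569
Iter 3: z = -0.8500 + 0.3383i, |z|^2 = 0.8369
Iter 4: z = -0.9660 + -0.6952i, |z|^2 = 1.4164
Iter 5: z = -1.1241 + 1.2230i, |z|^2 = 2.7594
Iter 6: z = -1.8063 + -2.8696i, |z|^2 = 11.4975
Escaped at iteration 6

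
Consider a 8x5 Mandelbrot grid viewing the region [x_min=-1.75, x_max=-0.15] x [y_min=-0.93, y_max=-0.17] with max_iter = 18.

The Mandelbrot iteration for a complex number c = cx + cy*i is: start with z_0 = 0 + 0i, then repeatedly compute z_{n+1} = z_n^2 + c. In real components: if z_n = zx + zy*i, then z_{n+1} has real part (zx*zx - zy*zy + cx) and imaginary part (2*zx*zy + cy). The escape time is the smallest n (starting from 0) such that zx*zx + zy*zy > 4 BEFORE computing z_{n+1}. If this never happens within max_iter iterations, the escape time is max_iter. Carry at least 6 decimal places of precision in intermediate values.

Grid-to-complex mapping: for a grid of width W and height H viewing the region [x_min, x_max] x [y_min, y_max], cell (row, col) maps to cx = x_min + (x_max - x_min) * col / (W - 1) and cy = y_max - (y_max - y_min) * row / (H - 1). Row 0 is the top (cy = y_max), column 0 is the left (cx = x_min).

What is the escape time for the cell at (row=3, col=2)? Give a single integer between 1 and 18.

z_0 = 0 + 0i, c = -1.2929 + -0.7400i
Iter 1: z = -1.2929 + -0.7400i, |z|^2 = 2.2191
Iter 2: z = -0.1690 + 1.1734i, |z|^2 = 1.4055
Iter 3: z = -2.6412 + -1.1366i, |z|^2 = 8.2679
Escaped at iteration 3

Answer: 3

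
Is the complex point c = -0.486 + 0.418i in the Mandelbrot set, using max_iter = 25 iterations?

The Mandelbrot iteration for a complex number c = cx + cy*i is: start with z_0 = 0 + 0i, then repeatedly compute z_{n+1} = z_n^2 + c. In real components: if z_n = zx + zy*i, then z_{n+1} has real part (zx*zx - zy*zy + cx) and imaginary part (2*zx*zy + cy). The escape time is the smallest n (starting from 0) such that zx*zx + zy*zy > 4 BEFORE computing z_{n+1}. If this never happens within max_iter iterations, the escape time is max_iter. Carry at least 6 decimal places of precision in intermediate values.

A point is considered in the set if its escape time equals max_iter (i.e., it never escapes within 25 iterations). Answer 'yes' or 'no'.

z_0 = 0 + 0i, c = -0.4860 + 0.4180i
Iter 1: z = -0.4860 + 0.4180i, |z|^2 = 0.4109
Iter 2: z = -0.4245 + 0.0117i, |z|^2 = 0.1804
Iter 3: z = -0.3059 + 0.4081i, |z|^2 = 0.2601
Iter 4: z = -0.5589 + 0.1683i, |z|^2 = 0.3407
Iter 5: z = -0.2019 + 0.2298i, |z|^2 = 0.0936
Iter 6: z = -0.4980 + 0.3252i, |z|^2 = 0.3538
Iter 7: z = -0.3437 + 0.0941i, |z|^2 = 0.1270
Iter 8: z = -0.3767 + 0.3533i, |z|^2 = 0.2668
Iter 9: z = -0.4689 + 0.1518i, |z|^2 = 0.2429
Iter 10: z = -0.2892 + 0.2756i, |z|^2 = 0.1596
Iter 11: z = -0.4784 + 0.2586i, |z|^2 = 0.2957
Iter 12: z = -0.3240 + 0.1706i, |z|^2 = 0.1341
Iter 13: z = -0.4101 + 0.3074i, |z|^2 = 0.2627
Iter 14: z = -0.4123 + 0.1658i, |z|^2 = 0.1975
Iter 15: z = -0.3435 + 0.2812i, |z|^2 = 0.1971
Iter 16: z = -0.4471 + 0.2248i, |z|^2 = 0.2504
Iter 17: z = -0.3366 + 0.2170i, |z|^2 = 0.1604
Iter 18: z = -0.4198 + 0.2719i, |z|^2 = 0.2501
Iter 19: z = -0.3837 + 0.1897i, |z|^2 = 0.1832
Iter 20: z = -0.3747 + 0.2724i, |z|^2 = 0.2146
Iter 21: z = -0.4198 + 0.2138i, |z|^2 = 0.2219
Iter 22: z = -0.3555 + 0.2385i, |z|^2 = 0.1833
Iter 23: z = -0.4165 + 0.2484i, |z|^2 = 0.2352
Iter 24: z = -0.3743 + 0.2111i, |z|^2 = 0.1846
Did not escape in 25 iterations → in set

Answer: yes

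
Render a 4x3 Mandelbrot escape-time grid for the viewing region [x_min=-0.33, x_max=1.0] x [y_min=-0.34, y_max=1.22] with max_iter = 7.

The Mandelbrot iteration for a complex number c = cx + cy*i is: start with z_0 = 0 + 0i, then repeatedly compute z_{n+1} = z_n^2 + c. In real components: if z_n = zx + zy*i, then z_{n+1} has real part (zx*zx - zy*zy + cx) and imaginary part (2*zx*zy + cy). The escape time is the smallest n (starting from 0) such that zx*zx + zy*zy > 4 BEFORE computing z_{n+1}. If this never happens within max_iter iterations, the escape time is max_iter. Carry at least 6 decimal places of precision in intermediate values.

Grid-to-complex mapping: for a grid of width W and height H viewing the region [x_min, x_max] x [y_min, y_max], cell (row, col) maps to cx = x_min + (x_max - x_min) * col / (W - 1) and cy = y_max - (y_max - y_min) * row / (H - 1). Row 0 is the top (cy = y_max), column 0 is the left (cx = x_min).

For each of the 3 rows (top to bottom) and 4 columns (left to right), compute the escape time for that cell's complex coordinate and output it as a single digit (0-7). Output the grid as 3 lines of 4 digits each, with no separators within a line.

(row=0, col=0): c = -0.3300 + 1.2200i → escape time 3
(row=0, col=1): c = 0.1133 + 1.2200i → escape time 2
(row=0, col=2): c = 0.5567 + 1.2200i → escape time 2
(row=0, col=3): c = 1.0000 + 1.2200i → escape time 2
(row=1, col=0): c = -0.3300 + 0.4400i → escape time 7
(row=1, col=1): c = 0.1133 + 0.4400i → escape time 7
(row=1, col=2): c = 0.5567 + 0.4400i → escape time 4
(row=1, col=3): c = 1.0000 + 0.4400i → escape time 2
(row=2, col=0): c = -0.3300 + -0.3400i → escape time 7
(row=2, col=1): c = 0.1133 + -0.3400i → escape time 7
(row=2, col=2): c = 0.5567 + -0.3400i → escape time 4
(row=2, col=3): c = 1.0000 + -0.3400i → escape time 2

Answer: 3222
7742
7742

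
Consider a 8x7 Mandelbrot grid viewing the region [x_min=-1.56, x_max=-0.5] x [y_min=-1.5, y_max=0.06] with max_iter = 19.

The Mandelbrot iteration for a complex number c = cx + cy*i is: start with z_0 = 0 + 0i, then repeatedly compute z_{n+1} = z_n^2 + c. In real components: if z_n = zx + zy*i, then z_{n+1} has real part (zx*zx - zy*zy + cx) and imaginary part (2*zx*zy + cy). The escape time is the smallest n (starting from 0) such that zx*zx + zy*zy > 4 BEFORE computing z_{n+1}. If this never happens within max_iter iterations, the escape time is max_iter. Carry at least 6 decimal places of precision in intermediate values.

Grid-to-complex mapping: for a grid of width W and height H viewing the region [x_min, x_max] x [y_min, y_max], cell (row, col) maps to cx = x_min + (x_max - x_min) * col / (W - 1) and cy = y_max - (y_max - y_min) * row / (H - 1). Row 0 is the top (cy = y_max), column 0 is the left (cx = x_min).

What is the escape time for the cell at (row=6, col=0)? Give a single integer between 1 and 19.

Answer: 1

Derivation:
z_0 = 0 + 0i, c = -1.5600 + -1.5000i
Iter 1: z = -1.5600 + -1.5000i, |z|^2 = 4.6836
Escaped at iteration 1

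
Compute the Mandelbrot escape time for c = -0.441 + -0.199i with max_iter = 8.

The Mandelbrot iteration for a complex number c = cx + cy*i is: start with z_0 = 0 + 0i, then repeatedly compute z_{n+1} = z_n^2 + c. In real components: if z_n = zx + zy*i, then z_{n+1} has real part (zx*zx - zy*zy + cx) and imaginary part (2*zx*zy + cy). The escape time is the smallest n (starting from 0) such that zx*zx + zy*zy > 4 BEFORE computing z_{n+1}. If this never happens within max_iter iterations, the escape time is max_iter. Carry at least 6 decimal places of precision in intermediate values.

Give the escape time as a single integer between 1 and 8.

z_0 = 0 + 0i, c = -0.4410 + -0.1990i
Iter 1: z = -0.4410 + -0.1990i, |z|^2 = 0.2341
Iter 2: z = -0.2861 + -0.0235i, |z|^2 = 0.0824
Iter 3: z = -0.3597 + -0.1856i, |z|^2 = 0.1638
Iter 4: z = -0.3461 + -0.0655i, |z|^2 = 0.1240
Iter 5: z = -0.3255 + -0.1537i, |z|^2 = 0.1296
Iter 6: z = -0.3586 + -0.0990i, |z|^2 = 0.1384
Iter 7: z = -0.3222 + -0.1280i, |z|^2 = 0.1202

Answer: 8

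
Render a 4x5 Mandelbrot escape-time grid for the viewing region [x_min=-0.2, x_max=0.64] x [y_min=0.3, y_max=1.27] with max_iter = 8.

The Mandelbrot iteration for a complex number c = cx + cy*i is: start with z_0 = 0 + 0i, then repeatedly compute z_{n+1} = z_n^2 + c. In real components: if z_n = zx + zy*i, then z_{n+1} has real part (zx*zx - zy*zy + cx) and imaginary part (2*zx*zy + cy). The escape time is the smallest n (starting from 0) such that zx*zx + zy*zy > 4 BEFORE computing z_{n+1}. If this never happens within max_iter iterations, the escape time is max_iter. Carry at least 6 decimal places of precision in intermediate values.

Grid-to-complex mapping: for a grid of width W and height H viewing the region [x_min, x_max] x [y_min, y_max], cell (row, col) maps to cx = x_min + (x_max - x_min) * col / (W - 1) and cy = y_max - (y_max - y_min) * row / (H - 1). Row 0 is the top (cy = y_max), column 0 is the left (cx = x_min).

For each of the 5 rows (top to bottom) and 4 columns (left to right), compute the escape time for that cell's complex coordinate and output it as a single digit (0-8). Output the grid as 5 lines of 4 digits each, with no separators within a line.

(row=0, col=0): c = -0.2000 + 1.2700i → escape time 3
(row=0, col=1): c = 0.0800 + 1.2700i → escape time 2
(row=0, col=2): c = 0.3600 + 1.2700i → escape time 2
(row=0, col=3): c = 0.6400 + 1.2700i → escape time 2
(row=1, col=0): c = -0.2000 + 1.0275i → escape time 7
(row=1, col=1): c = 0.0800 + 1.0275i → escape time 4
(row=1, col=2): c = 0.3600 + 1.0275i → escape time 3
(row=1, col=3): c = 0.6400 + 1.0275i → escape time 2
(row=2, col=0): c = -0.2000 + 0.7850i → escape time 8
(row=2, col=1): c = 0.0800 + 0.7850i → escape time 7
(row=2, col=2): c = 0.3600 + 0.7850i → escape time 4
(row=2, col=3): c = 0.6400 + 0.7850i → escape time 3
(row=3, col=0): c = -0.2000 + 0.5425i → escape time 8
(row=3, col=1): c = 0.0800 + 0.5425i → escape time 8
(row=3, col=2): c = 0.3600 + 0.5425i → escape time 8
(row=3, col=3): c = 0.6400 + 0.5425i → escape time 3
(row=4, col=0): c = -0.2000 + 0.3000i → escape time 8
(row=4, col=1): c = 0.0800 + 0.3000i → escape time 8
(row=4, col=2): c = 0.3600 + 0.3000i → escape time 8
(row=4, col=3): c = 0.6400 + 0.3000i → escape time 4

Answer: 3222
7432
8743
8883
8884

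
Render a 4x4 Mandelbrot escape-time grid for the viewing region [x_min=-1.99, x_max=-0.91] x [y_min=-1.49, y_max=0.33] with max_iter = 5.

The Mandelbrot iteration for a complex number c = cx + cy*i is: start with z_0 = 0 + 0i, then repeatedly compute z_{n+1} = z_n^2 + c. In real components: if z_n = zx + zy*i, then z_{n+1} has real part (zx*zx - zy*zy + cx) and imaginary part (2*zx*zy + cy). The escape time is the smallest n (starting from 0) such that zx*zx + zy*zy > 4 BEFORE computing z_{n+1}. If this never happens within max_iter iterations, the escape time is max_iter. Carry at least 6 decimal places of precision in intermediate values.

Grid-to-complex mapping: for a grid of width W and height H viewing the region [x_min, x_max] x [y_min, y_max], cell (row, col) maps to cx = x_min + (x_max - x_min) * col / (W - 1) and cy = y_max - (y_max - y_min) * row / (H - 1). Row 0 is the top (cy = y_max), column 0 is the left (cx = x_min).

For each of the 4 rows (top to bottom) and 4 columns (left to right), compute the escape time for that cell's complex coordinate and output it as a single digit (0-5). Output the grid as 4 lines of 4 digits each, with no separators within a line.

(row=0, col=0): c = -1.9900 + 0.3300i → escape time 1
(row=0, col=1): c = -1.6300 + 0.3300i → escape time 4
(row=0, col=2): c = -1.2700 + 0.3300i → escape time 5
(row=0, col=3): c = -0.9100 + 0.3300i → escape time 5
(row=1, col=0): c = -1.9900 + -0.2767i → escape time 1
(row=1, col=1): c = -1.6300 + -0.2767i → escape time 4
(row=1, col=2): c = -1.2700 + -0.2767i → escape time 5
(row=1, col=3): c = -0.9100 + -0.2767i → escape time 5
(row=2, col=0): c = -1.9900 + -0.8833i → escape time 1
(row=2, col=1): c = -1.6300 + -0.8833i → escape time 2
(row=2, col=2): c = -1.2700 + -0.8833i → escape time 3
(row=2, col=3): c = -0.9100 + -0.8833i → escape time 3
(row=3, col=0): c = -1.9900 + -1.4900i → escape time 1
(row=3, col=1): c = -1.6300 + -1.4900i → escape time 1
(row=3, col=2): c = -1.2700 + -1.4900i → escape time 2
(row=3, col=3): c = -0.9100 + -1.4900i → escape time 2

Answer: 1455
1455
1233
1122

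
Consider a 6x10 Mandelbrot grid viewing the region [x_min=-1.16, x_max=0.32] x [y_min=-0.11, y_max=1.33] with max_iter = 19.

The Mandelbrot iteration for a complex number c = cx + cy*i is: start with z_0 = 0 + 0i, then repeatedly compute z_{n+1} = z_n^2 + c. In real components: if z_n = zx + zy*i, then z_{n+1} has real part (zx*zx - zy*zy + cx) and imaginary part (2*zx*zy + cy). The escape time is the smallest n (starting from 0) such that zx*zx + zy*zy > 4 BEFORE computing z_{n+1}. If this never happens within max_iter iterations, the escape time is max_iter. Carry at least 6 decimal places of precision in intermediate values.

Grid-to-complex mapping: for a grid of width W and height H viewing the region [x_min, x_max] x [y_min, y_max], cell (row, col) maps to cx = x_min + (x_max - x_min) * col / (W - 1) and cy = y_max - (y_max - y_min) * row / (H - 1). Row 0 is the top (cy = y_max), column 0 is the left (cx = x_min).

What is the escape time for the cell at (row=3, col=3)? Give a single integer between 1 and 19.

z_0 = 0 + 0i, c = -0.2720 + 0.8500i
Iter 1: z = -0.2720 + 0.8500i, |z|^2 = 0.7965
Iter 2: z = -0.9205 + 0.3876i, |z|^2 = 0.9976
Iter 3: z = 0.4251 + 0.1364i, |z|^2 = 0.1993
Iter 4: z = -0.1099 + 0.9660i, |z|^2 = 0.9452
Iter 5: z = -1.1931 + 0.6377i, |z|^2 = 1.8300
Iter 6: z = 0.7447 + -0.6716i, |z|^2 = 1.0057
Iter 7: z = -0.1685 + -0.1503i, |z|^2 = 0.0510
Iter 8: z = -0.2662 + 0.9007i, |z|^2 = 0.8821
Iter 9: z = -1.0123 + 0.3705i, |z|^2 = 1.1620
Iter 10: z = 0.6155 + 0.0999i, |z|^2 = 0.3889
Iter 11: z = 0.0969 + 0.9730i, |z|^2 = 0.9562
Iter 12: z = -1.2094 + 1.0386i, |z|^2 = 2.5413
Iter 13: z = 0.1119 + -1.6621i, |z|^2 = 2.7752
Iter 14: z = -3.0222 + 0.4780i, |z|^2 = 9.3619
Escaped at iteration 14

Answer: 14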